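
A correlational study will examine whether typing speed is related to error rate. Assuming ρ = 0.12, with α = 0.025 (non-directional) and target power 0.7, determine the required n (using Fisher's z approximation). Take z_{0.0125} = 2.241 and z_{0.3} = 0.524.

n = 529

Fisher's z: C = ½·ln((1+r)/(1−r)) = ½·ln(1.2727) = 0.1206.
n = ((z_{α/2} + z_β)/C)² + 3.
(2.241 + 0.524) / 0.1206 = 2.765 / 0.1206 = 22.927.
n = 22.927² + 3 = 525.65 + 3 = 528.6.
Round up.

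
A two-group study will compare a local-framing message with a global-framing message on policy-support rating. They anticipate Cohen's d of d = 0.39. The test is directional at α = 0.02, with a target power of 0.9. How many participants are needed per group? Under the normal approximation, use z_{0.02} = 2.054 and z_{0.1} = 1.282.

n = 147 per group

For two independent groups with equal n: n = 2·((z_{α} + z_β) / d)².
z_{α} + z_β = 2.054 + 1.282 = 3.336.
n = 2 × (3.336 / 0.39)² = 2 × 8.554² = 2 × 73.17 = 146.3.
Round up to the next whole participant.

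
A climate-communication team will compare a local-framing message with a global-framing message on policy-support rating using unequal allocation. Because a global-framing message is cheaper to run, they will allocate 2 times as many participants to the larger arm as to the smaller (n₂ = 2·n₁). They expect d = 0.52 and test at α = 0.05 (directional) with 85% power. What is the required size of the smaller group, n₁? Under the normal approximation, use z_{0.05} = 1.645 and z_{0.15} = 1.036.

With allocation ratio k = n₂/n₁ = 2, Var(x̄₁−x̄₂) = σ²(1/n₁ + 1/(k·n₁)) = σ²·(k+1)/(k·n₁).
So n₁ = (1 + 1/k)·((z_{α} + z_β)/d)² = 1.500 × (2.681/0.52)².
n₁ = 1.500 × 26.58 = 39.9.
Round up: n₁ = 40, giving n₂ = 2 × 40 = 80.

n₁ = 40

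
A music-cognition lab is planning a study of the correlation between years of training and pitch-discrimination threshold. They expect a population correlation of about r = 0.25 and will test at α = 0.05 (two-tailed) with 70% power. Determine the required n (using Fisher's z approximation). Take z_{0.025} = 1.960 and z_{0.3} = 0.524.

Fisher's z: C = ½·ln((1+r)/(1−r)) = ½·ln(1.6667) = 0.2554.
n = ((z_{α/2} + z_β)/C)² + 3.
(1.960 + 0.524) / 0.2554 = 2.484 / 0.2554 = 9.726.
n = 9.726² + 3 = 94.59 + 3 = 97.6.
Round up.

n = 98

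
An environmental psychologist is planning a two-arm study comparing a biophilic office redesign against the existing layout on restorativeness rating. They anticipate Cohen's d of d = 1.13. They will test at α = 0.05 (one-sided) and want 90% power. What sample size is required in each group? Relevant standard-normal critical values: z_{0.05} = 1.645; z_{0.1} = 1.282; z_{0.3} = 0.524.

n = 14 per group

For two independent groups with equal n: n = 2·((z_{α} + z_β) / d)².
z_{α} + z_β = 1.645 + 1.282 = 2.927.
n = 2 × (2.927 / 1.13)² = 2 × 2.590² = 2 × 6.71 = 13.4.
Round up to the next whole participant.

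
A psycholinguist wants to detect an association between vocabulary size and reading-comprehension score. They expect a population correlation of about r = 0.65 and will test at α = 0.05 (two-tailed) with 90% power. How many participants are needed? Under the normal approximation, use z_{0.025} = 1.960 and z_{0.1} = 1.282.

n = 21

Fisher's z: C = ½·ln((1+r)/(1−r)) = ½·ln(4.7143) = 0.7753.
n = ((z_{α/2} + z_β)/C)² + 3.
(1.960 + 1.282) / 0.7753 = 3.242 / 0.7753 = 4.182.
n = 4.182² + 3 = 17.49 + 3 = 20.5.
Round up.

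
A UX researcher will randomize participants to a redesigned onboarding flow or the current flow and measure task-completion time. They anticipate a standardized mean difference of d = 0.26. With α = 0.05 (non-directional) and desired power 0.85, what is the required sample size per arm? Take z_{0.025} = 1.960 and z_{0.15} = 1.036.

n = 266 per group

For two independent groups with equal n: n = 2·((z_{α/2} + z_β) / d)².
z_{α/2} + z_β = 1.960 + 1.036 = 2.996.
n = 2 × (2.996 / 0.26)² = 2 × 11.523² = 2 × 132.78 = 265.6.
Round up to the next whole participant.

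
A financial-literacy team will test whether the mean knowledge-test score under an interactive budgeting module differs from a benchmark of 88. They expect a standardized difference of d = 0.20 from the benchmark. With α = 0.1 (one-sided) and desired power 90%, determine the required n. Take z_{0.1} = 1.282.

For a one-sample test: n = ((z_{α} + z_β) / d)².
z_{α} + z_β = 1.282 + 1.282 = 2.564.
n = (2.564 / 0.20)² = 12.820² = 164.35.
Round up.

n = 165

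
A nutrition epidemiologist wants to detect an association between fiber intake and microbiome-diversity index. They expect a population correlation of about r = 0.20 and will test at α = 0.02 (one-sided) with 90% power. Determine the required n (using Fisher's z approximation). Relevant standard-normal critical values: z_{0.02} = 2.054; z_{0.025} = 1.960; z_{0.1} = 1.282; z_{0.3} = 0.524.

n = 274

Fisher's z: C = ½·ln((1+r)/(1−r)) = ½·ln(1.5000) = 0.2027.
n = ((z_{α} + z_β)/C)² + 3.
(2.054 + 1.282) / 0.2027 = 3.336 / 0.2027 = 16.458.
n = 16.458² + 3 = 270.86 + 3 = 273.9.
Round up.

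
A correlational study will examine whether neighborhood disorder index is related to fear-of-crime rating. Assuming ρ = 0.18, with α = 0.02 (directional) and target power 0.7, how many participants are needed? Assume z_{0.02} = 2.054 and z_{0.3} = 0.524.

n = 204

Fisher's z: C = ½·ln((1+r)/(1−r)) = ½·ln(1.4390) = 0.1820.
n = ((z_{α} + z_β)/C)² + 3.
(2.054 + 0.524) / 0.1820 = 2.578 / 0.1820 = 14.165.
n = 14.165² + 3 = 200.64 + 3 = 203.6.
Round up.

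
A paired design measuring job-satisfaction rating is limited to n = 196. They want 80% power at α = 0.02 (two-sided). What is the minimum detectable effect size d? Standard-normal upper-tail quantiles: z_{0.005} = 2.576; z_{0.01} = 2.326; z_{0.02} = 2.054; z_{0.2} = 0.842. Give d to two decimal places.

For a single sample (or paired design) of n = 196: d_min = (z_{α/2} + z_β)/√n.
z-sum = 2.326 + 0.842 = 3.168.
d_min = 3.168 / √196 = 3.168 / 14.000 = 0.226.

d_min ≈ 0.23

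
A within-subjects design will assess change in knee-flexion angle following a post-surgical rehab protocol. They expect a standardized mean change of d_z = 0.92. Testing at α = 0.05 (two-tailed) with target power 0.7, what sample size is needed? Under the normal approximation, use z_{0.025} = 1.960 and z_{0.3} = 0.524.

n = 8 pairs

For a paired (one-sample on differences) test: n = ((z_{α/2} + z_β) / d)².
z_{α/2} + z_β = 1.960 + 0.524 = 2.484.
n = (2.484 / 0.92)² = 2.700² = 7.29.
Round up.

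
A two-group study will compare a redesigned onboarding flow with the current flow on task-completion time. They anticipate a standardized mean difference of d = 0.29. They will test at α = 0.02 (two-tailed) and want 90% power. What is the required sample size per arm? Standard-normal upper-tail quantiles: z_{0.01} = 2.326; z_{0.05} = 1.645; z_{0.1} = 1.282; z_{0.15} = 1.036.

For two independent groups with equal n: n = 2·((z_{α/2} + z_β) / d)².
z_{α/2} + z_β = 2.326 + 1.282 = 3.608.
n = 2 × (3.608 / 0.29)² = 2 × 12.441² = 2 × 154.79 = 309.6.
Round up to the next whole participant.

n = 310 per group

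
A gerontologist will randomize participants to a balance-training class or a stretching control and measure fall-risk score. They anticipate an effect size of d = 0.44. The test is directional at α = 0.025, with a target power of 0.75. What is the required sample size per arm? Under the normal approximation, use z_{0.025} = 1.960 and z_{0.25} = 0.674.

n = 72 per group

For two independent groups with equal n: n = 2·((z_{α} + z_β) / d)².
z_{α} + z_β = 1.960 + 0.674 = 2.634.
n = 2 × (2.634 / 0.44)² = 2 × 5.986² = 2 × 35.84 = 71.7.
Round up to the next whole participant.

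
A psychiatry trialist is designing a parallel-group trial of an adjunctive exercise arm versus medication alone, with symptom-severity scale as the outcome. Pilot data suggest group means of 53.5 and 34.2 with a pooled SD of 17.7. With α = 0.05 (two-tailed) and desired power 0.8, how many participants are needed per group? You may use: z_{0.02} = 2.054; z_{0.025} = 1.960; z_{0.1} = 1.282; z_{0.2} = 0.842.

Cohen's d = |M₁ − M₂| / SD_pooled = |53.5 − 34.2| / 17.7 = 19.3 / 17.7 = 1.090.
For two independent groups with equal n: n = 2·((z_{α/2} + z_β) / d)².
z_{α/2} + z_β = 1.960 + 0.842 = 2.802.
n = 2 × (2.802 / 1.090)² = 2 × 2.571² = 2 × 6.61 = 13.2.
Round up to the next whole participant.

n = 14 per group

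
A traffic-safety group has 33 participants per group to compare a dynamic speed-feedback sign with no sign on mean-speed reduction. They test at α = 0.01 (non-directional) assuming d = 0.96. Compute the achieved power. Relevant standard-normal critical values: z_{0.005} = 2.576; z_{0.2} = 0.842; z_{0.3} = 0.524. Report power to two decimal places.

power ≈ 0.91

For two equal groups, power = Φ(d·√(n/2) − z_{α/2}).
d·√(n/2) = 0.96 × √(33/2) = 0.96 × 4.062 = 3.900.
z_β = 3.900 − 2.576 = 1.324.
Power = Φ(1.324) = 0.907.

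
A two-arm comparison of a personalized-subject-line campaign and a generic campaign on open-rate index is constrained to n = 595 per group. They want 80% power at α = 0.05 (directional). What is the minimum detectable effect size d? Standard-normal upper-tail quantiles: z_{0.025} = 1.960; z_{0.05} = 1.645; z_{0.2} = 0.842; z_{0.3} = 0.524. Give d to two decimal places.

For two independent groups of n = 595 each: d_min = (z_{α} + z_β)·√(2/n).
z-sum = 1.645 + 0.842 = 2.487.
d_min = 2.487 × √(2/595) = 2.487 × 0.0580 = 0.144.

d_min ≈ 0.14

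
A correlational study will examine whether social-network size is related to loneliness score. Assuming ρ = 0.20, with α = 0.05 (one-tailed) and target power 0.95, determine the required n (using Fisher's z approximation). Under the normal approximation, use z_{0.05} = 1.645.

n = 267

Fisher's z: C = ½·ln((1+r)/(1−r)) = ½·ln(1.5000) = 0.2027.
n = ((z_{α} + z_β)/C)² + 3.
(1.645 + 1.645) / 0.2027 = 3.290 / 0.2027 = 16.231.
n = 16.231² + 3 = 263.44 + 3 = 266.4.
Round up.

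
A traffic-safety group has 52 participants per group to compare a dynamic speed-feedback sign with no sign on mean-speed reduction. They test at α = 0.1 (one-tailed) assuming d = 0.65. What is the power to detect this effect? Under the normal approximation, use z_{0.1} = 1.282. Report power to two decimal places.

For two equal groups, power = Φ(d·√(n/2) − z_{α}).
d·√(n/2) = 0.65 × √(52/2) = 0.65 × 5.099 = 3.314.
z_β = 3.314 − 1.282 = 2.032.
Power = Φ(2.032) = 0.979.

power ≈ 0.98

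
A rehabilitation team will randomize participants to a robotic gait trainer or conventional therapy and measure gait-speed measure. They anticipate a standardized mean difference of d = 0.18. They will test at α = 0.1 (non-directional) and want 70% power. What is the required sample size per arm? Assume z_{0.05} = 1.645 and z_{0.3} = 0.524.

n = 291 per group

For two independent groups with equal n: n = 2·((z_{α/2} + z_β) / d)².
z_{α/2} + z_β = 1.645 + 0.524 = 2.169.
n = 2 × (2.169 / 0.18)² = 2 × 12.050² = 2 × 145.20 = 290.4.
Round up to the next whole participant.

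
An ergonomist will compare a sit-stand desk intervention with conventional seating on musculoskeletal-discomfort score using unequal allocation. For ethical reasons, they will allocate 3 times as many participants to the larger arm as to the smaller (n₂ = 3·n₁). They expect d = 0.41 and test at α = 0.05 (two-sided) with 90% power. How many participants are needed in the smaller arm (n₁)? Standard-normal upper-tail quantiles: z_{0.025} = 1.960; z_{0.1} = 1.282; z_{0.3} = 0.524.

n₁ = 84

With allocation ratio k = n₂/n₁ = 3, Var(x̄₁−x̄₂) = σ²(1/n₁ + 1/(k·n₁)) = σ²·(k+1)/(k·n₁).
So n₁ = (1 + 1/k)·((z_{α/2} + z_β)/d)² = 1.333 × (3.242/0.41)².
n₁ = 1.333 × 62.53 = 83.4.
Round up: n₁ = 84, giving n₂ = 3 × 84 = 252.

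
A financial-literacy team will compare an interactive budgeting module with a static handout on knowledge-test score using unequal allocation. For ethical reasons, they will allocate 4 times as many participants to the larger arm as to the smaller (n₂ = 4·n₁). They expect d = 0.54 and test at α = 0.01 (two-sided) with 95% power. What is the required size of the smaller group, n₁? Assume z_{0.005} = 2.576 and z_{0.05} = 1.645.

With allocation ratio k = n₂/n₁ = 4, Var(x̄₁−x̄₂) = σ²(1/n₁ + 1/(k·n₁)) = σ²·(k+1)/(k·n₁).
So n₁ = (1 + 1/k)·((z_{α/2} + z_β)/d)² = 1.250 × (4.221/0.54)².
n₁ = 1.250 × 61.10 = 76.4.
Round up: n₁ = 77, giving n₂ = 4 × 77 = 308.

n₁ = 77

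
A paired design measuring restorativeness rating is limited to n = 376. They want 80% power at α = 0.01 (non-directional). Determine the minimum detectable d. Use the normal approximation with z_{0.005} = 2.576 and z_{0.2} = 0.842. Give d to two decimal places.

d_min ≈ 0.18

For a single sample (or paired design) of n = 376: d_min = (z_{α/2} + z_β)/√n.
z-sum = 2.576 + 0.842 = 3.418.
d_min = 3.418 / √376 = 3.418 / 19.391 = 0.176.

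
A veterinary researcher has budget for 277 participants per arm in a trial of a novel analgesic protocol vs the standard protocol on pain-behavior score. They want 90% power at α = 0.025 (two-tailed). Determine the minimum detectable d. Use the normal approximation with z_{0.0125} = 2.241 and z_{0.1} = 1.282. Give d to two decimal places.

d_min ≈ 0.30

For two independent groups of n = 277 each: d_min = (z_{α/2} + z_β)·√(2/n).
z-sum = 2.241 + 1.282 = 3.523.
d_min = 3.523 × √(2/277) = 3.523 × 0.0850 = 0.299.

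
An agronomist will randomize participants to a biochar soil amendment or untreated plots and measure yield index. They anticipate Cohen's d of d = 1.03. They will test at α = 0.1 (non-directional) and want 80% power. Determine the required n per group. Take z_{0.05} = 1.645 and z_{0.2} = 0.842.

n = 12 per group

For two independent groups with equal n: n = 2·((z_{α/2} + z_β) / d)².
z_{α/2} + z_β = 1.645 + 0.842 = 2.487.
n = 2 × (2.487 / 1.03)² = 2 × 2.415² = 2 × 5.83 = 11.7.
Round up to the next whole participant.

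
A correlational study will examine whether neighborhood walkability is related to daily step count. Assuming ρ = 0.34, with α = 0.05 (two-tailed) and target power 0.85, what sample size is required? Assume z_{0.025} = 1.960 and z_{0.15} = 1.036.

Fisher's z: C = ½·ln((1+r)/(1−r)) = ½·ln(2.0303) = 0.3541.
n = ((z_{α/2} + z_β)/C)² + 3.
(1.960 + 1.036) / 0.3541 = 2.996 / 0.3541 = 8.461.
n = 8.461² + 3 = 71.59 + 3 = 74.6.
Round up.

n = 75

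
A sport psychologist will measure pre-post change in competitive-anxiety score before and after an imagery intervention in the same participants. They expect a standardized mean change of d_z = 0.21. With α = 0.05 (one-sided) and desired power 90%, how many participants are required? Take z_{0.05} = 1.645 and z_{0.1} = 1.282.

For a paired (one-sample on differences) test: n = ((z_{α} + z_β) / d)².
z_{α} + z_β = 1.645 + 1.282 = 2.927.
n = (2.927 / 0.21)² = 13.938² = 194.27.
Round up.

n = 195 pairs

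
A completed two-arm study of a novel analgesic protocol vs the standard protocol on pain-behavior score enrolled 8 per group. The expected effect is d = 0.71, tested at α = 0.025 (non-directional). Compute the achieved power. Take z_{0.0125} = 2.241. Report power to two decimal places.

power ≈ 0.21

For two equal groups, power = Φ(d·√(n/2) − z_{α/2}).
d·√(n/2) = 0.71 × √(8/2) = 0.71 × 2.000 = 1.420.
z_β = 1.420 − 2.241 = -0.821.
Power = Φ(-0.821) = 0.206.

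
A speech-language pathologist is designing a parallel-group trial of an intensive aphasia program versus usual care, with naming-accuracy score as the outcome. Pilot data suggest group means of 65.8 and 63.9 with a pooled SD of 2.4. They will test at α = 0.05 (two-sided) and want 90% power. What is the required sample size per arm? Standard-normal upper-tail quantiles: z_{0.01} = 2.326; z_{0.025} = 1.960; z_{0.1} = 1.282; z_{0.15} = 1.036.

n = 34 per group

Cohen's d = |M₁ − M₂| / SD_pooled = |65.8 − 63.9| / 2.4 = 1.9 / 2.4 = 0.792.
For two independent groups with equal n: n = 2·((z_{α/2} + z_β) / d)².
z_{α/2} + z_β = 1.960 + 1.282 = 3.242.
n = 2 × (3.242 / 0.792)² = 2 × 4.093² = 2 × 16.76 = 33.5.
Round up to the next whole participant.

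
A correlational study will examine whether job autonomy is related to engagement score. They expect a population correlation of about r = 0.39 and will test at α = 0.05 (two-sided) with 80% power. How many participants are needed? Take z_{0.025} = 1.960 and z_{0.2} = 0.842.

n = 50

Fisher's z: C = ½·ln((1+r)/(1−r)) = ½·ln(2.2787) = 0.4118.
n = ((z_{α/2} + z_β)/C)² + 3.
(1.960 + 0.842) / 0.4118 = 2.802 / 0.4118 = 6.804.
n = 6.804² + 3 = 46.30 + 3 = 49.3.
Round up.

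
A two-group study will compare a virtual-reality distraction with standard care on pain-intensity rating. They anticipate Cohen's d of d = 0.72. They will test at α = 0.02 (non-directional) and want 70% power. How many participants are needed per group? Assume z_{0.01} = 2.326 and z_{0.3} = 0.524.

n = 32 per group

For two independent groups with equal n: n = 2·((z_{α/2} + z_β) / d)².
z_{α/2} + z_β = 2.326 + 0.524 = 2.850.
n = 2 × (2.850 / 0.72)² = 2 × 3.958² = 2 × 15.67 = 31.3.
Round up to the next whole participant.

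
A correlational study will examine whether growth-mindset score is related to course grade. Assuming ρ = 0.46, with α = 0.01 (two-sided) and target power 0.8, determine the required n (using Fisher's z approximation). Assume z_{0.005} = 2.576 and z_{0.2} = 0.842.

Fisher's z: C = ½·ln((1+r)/(1−r)) = ½·ln(2.7037) = 0.4973.
n = ((z_{α/2} + z_β)/C)² + 3.
(2.576 + 0.842) / 0.4973 = 3.418 / 0.4973 = 6.873.
n = 6.873² + 3 = 47.24 + 3 = 50.2.
Round up.

n = 51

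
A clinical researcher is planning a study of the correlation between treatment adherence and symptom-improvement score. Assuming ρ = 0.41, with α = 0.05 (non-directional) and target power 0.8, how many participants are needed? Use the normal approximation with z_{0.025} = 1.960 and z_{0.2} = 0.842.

n = 45

Fisher's z: C = ½·ln((1+r)/(1−r)) = ½·ln(2.3898) = 0.4356.
n = ((z_{α/2} + z_β)/C)² + 3.
(1.960 + 0.842) / 0.4356 = 2.802 / 0.4356 = 6.433.
n = 6.433² + 3 = 41.38 + 3 = 44.4.
Round up.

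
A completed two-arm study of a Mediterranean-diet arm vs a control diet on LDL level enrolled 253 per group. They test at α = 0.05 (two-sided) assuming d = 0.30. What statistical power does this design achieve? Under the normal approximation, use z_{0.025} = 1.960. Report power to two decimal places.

For two equal groups, power = Φ(d·√(n/2) − z_{α/2}).
d·√(n/2) = 0.30 × √(253/2) = 0.30 × 11.247 = 3.374.
z_β = 3.374 − 1.960 = 1.414.
Power = Φ(1.414) = 0.921.

power ≈ 0.92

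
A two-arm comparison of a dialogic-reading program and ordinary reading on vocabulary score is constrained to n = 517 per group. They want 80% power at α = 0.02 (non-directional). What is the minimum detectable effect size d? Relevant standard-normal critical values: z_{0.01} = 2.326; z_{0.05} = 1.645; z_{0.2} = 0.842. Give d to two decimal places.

d_min ≈ 0.20

For two independent groups of n = 517 each: d_min = (z_{α/2} + z_β)·√(2/n).
z-sum = 2.326 + 0.842 = 3.168.
d_min = 3.168 × √(2/517) = 3.168 × 0.0622 = 0.197.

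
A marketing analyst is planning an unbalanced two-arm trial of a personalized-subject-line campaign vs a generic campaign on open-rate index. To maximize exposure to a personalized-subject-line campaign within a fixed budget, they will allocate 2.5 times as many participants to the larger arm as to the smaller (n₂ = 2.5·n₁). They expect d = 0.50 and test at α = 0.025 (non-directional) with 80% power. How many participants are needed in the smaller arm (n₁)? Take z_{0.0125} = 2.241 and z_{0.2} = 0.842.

n₁ = 54

With allocation ratio k = n₂/n₁ = 2.5, Var(x̄₁−x̄₂) = σ²(1/n₁ + 1/(k·n₁)) = σ²·(k+1)/(k·n₁).
So n₁ = (1 + 1/k)·((z_{α/2} + z_β)/d)² = 1.400 × (3.083/0.50)².
n₁ = 1.400 × 38.02 = 53.2.
Round up: n₁ = 54, giving n₂ = 2.5 × 54 = 135.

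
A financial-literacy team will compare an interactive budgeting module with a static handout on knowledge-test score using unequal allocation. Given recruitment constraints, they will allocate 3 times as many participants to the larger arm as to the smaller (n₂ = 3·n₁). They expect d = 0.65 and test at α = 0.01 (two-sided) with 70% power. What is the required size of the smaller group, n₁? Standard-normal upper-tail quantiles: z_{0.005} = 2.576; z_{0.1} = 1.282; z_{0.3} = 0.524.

n₁ = 31

With allocation ratio k = n₂/n₁ = 3, Var(x̄₁−x̄₂) = σ²(1/n₁ + 1/(k·n₁)) = σ²·(k+1)/(k·n₁).
So n₁ = (1 + 1/k)·((z_{α/2} + z_β)/d)² = 1.333 × (3.100/0.65)².
n₁ = 1.333 × 22.75 = 30.3.
Round up: n₁ = 31, giving n₂ = 3 × 31 = 93.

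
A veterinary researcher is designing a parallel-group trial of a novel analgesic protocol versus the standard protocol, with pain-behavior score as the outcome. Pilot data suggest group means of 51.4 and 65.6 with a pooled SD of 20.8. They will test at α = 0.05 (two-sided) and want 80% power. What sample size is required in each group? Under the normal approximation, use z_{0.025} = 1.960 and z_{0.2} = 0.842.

n = 34 per group

Cohen's d = |M₁ − M₂| / SD_pooled = |51.4 − 65.6| / 20.8 = 14.2 / 20.8 = 0.683.
For two independent groups with equal n: n = 2·((z_{α/2} + z_β) / d)².
z_{α/2} + z_β = 1.960 + 0.842 = 2.802.
n = 2 × (2.802 / 0.683)² = 2 × 4.102² = 2 × 16.83 = 33.7.
Round up to the next whole participant.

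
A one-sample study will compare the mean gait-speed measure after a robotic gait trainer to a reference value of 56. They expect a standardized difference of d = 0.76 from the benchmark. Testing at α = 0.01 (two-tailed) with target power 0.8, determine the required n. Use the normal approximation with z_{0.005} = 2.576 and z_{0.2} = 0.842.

For a one-sample test: n = ((z_{α/2} + z_β) / d)².
z_{α/2} + z_β = 2.576 + 0.842 = 3.418.
n = (3.418 / 0.76)² = 4.497² = 20.23.
Round up.

n = 21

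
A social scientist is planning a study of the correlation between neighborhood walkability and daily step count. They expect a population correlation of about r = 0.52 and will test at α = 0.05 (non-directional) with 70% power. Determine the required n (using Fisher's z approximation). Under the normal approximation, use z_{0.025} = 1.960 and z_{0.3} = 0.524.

n = 22

Fisher's z: C = ½·ln((1+r)/(1−r)) = ½·ln(3.1667) = 0.5763.
n = ((z_{α/2} + z_β)/C)² + 3.
(1.960 + 0.524) / 0.5763 = 2.484 / 0.5763 = 4.310.
n = 4.310² + 3 = 18.58 + 3 = 21.6.
Round up.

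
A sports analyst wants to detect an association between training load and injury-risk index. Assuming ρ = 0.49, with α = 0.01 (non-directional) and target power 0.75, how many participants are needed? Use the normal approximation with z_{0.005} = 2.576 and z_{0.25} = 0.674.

n = 40

Fisher's z: C = ½·ln((1+r)/(1−r)) = ½·ln(2.9216) = 0.5361.
n = ((z_{α/2} + z_β)/C)² + 3.
(2.576 + 0.674) / 0.5361 = 3.250 / 0.5361 = 6.062.
n = 6.062² + 3 = 36.75 + 3 = 39.8.
Round up.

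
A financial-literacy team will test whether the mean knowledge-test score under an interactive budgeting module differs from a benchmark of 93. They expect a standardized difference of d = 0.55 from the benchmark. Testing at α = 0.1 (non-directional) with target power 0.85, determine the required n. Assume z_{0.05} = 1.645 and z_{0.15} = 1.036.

For a one-sample test: n = ((z_{α/2} + z_β) / d)².
z_{α/2} + z_β = 1.645 + 1.036 = 2.681.
n = (2.681 / 0.55)² = 4.875² = 23.76.
Round up.

n = 24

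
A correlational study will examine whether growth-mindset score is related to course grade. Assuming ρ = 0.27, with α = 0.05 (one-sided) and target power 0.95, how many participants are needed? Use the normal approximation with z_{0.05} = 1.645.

n = 145

Fisher's z: C = ½·ln((1+r)/(1−r)) = ½·ln(1.7397) = 0.2769.
n = ((z_{α} + z_β)/C)² + 3.
(1.645 + 1.645) / 0.2769 = 3.290 / 0.2769 = 11.882.
n = 11.882² + 3 = 141.17 + 3 = 144.2.
Round up.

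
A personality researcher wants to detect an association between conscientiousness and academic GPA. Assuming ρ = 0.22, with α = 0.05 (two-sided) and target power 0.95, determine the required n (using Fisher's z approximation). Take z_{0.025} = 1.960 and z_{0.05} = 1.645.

n = 263

Fisher's z: C = ½·ln((1+r)/(1−r)) = ½·ln(1.5641) = 0.2237.
n = ((z_{α/2} + z_β)/C)² + 3.
(1.960 + 1.645) / 0.2237 = 3.605 / 0.2237 = 16.115.
n = 16.115² + 3 = 259.70 + 3 = 262.7.
Round up.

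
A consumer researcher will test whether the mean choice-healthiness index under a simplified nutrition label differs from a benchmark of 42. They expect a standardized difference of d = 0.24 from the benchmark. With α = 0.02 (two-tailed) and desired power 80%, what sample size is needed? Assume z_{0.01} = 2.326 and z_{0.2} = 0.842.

For a one-sample test: n = ((z_{α/2} + z_β) / d)².
z_{α/2} + z_β = 2.326 + 0.842 = 3.168.
n = (3.168 / 0.24)² = 13.200² = 174.24.
Round up.

n = 175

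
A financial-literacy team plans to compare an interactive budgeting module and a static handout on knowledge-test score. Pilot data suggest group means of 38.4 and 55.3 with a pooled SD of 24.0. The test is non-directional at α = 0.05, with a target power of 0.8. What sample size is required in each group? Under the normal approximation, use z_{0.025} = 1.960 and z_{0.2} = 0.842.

Cohen's d = |M₁ − M₂| / SD_pooled = |38.4 − 55.3| / 24.0 = 16.9 / 24.0 = 0.704.
For two independent groups with equal n: n = 2·((z_{α/2} + z_β) / d)².
z_{α/2} + z_β = 1.960 + 0.842 = 2.802.
n = 2 × (2.802 / 0.704)² = 2 × 3.980² = 2 × 15.84 = 31.7.
Round up to the next whole participant.

n = 32 per group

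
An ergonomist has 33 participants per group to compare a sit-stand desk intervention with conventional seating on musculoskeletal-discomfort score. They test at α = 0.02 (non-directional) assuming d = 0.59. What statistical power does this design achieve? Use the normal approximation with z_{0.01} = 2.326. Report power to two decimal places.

For two equal groups, power = Φ(d·√(n/2) − z_{α/2}).
d·√(n/2) = 0.59 × √(33/2) = 0.59 × 4.062 = 2.397.
z_β = 2.397 − 2.326 = 0.071.
Power = Φ(0.071) = 0.528.

power ≈ 0.53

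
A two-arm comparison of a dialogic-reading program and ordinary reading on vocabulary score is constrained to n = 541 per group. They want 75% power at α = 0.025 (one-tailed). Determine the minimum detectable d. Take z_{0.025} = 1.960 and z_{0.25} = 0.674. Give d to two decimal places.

d_min ≈ 0.16

For two independent groups of n = 541 each: d_min = (z_{α} + z_β)·√(2/n).
z-sum = 1.960 + 0.674 = 2.634.
d_min = 2.634 × √(2/541) = 2.634 × 0.0608 = 0.160.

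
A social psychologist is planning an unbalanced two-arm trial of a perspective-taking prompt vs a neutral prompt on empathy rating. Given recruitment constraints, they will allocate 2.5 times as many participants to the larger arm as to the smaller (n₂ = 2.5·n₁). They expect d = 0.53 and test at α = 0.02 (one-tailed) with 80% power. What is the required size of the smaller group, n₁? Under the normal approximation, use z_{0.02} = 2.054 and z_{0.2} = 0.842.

n₁ = 42

With allocation ratio k = n₂/n₁ = 2.5, Var(x̄₁−x̄₂) = σ²(1/n₁ + 1/(k·n₁)) = σ²·(k+1)/(k·n₁).
So n₁ = (1 + 1/k)·((z_{α} + z_β)/d)² = 1.400 × (2.896/0.53)².
n₁ = 1.400 × 29.86 = 41.8.
Round up: n₁ = 42, giving n₂ = 2.5 × 42 = 105.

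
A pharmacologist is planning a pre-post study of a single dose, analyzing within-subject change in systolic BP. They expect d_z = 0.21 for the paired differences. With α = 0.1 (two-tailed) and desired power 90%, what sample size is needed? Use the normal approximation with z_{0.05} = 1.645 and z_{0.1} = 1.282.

n = 195 pairs

For a paired (one-sample on differences) test: n = ((z_{α/2} + z_β) / d)².
z_{α/2} + z_β = 1.645 + 1.282 = 2.927.
n = (2.927 / 0.21)² = 13.938² = 194.27.
Round up.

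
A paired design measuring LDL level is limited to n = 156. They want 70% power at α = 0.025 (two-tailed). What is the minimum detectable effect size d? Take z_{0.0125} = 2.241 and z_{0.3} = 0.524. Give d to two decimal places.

For a single sample (or paired design) of n = 156: d_min = (z_{α/2} + z_β)/√n.
z-sum = 2.241 + 0.524 = 2.765.
d_min = 2.765 / √156 = 2.765 / 12.490 = 0.221.

d_min ≈ 0.22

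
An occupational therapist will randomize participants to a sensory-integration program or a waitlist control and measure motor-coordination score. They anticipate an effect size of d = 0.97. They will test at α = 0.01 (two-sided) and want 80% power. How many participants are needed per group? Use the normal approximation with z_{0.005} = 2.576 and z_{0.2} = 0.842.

For two independent groups with equal n: n = 2·((z_{α/2} + z_β) / d)².
z_{α/2} + z_β = 2.576 + 0.842 = 3.418.
n = 2 × (3.418 / 0.97)² = 2 × 3.524² = 2 × 12.42 = 24.8.
Round up to the next whole participant.

n = 25 per group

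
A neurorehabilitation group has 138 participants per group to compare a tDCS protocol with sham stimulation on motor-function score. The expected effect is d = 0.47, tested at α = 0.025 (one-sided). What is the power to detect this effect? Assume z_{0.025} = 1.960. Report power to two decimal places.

power ≈ 0.97

For two equal groups, power = Φ(d·√(n/2) − z_{α}).
d·√(n/2) = 0.47 × √(138/2) = 0.47 × 8.307 = 3.904.
z_β = 3.904 − 1.960 = 1.944.
Power = Φ(1.944) = 0.974.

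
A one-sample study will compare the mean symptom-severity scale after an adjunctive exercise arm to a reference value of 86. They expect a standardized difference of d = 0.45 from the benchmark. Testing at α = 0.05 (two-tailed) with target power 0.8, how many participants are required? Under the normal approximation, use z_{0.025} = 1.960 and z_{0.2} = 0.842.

For a one-sample test: n = ((z_{α/2} + z_β) / d)².
z_{α/2} + z_β = 1.960 + 0.842 = 2.802.
n = (2.802 / 0.45)² = 6.227² = 38.77.
Round up.

n = 39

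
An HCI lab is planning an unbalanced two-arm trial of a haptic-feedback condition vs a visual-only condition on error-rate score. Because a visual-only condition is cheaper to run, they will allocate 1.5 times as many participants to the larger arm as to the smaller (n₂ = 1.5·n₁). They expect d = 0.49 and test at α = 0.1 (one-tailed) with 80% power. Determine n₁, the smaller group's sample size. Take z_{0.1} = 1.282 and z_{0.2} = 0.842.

With allocation ratio k = n₂/n₁ = 1.5, Var(x̄₁−x̄₂) = σ²(1/n₁ + 1/(k·n₁)) = σ²·(k+1)/(k·n₁).
So n₁ = (1 + 1/k)·((z_{α} + z_β)/d)² = 1.667 × (2.124/0.49)².
n₁ = 1.667 × 18.79 = 31.3.
Round up: n₁ = 32, giving n₂ = 1.5 × 32 = 48.

n₁ = 32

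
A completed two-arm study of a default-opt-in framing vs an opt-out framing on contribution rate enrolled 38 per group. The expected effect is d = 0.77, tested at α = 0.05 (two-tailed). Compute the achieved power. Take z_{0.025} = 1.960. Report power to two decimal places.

For two equal groups, power = Φ(d·√(n/2) − z_{α/2}).
d·√(n/2) = 0.77 × √(38/2) = 0.77 × 4.359 = 3.356.
z_β = 3.356 − 1.960 = 1.396.
Power = Φ(1.396) = 0.919.

power ≈ 0.92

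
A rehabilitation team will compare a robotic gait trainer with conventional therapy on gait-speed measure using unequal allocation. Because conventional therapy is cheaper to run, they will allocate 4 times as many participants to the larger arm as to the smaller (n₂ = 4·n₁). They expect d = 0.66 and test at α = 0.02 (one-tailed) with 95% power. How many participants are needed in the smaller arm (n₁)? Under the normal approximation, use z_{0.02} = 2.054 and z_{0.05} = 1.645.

n₁ = 40

With allocation ratio k = n₂/n₁ = 4, Var(x̄₁−x̄₂) = σ²(1/n₁ + 1/(k·n₁)) = σ²·(k+1)/(k·n₁).
So n₁ = (1 + 1/k)·((z_{α} + z_β)/d)² = 1.250 × (3.699/0.66)².
n₁ = 1.250 × 31.41 = 39.3.
Round up: n₁ = 40, giving n₂ = 4 × 40 = 160.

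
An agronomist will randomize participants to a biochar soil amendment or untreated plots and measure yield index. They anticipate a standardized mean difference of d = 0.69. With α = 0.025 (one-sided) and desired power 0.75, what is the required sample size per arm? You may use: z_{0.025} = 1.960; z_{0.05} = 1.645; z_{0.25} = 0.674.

n = 30 per group

For two independent groups with equal n: n = 2·((z_{α} + z_β) / d)².
z_{α} + z_β = 1.960 + 0.674 = 2.634.
n = 2 × (2.634 / 0.69)² = 2 × 3.817² = 2 × 14.57 = 29.1.
Round up to the next whole participant.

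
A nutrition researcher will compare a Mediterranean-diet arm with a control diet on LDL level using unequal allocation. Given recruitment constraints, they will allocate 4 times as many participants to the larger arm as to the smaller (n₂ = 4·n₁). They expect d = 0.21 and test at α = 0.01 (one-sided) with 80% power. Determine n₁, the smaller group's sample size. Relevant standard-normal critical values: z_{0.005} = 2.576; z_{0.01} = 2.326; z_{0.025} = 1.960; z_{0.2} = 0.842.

With allocation ratio k = n₂/n₁ = 4, Var(x̄₁−x̄₂) = σ²(1/n₁ + 1/(k·n₁)) = σ²·(k+1)/(k·n₁).
So n₁ = (1 + 1/k)·((z_{α} + z_β)/d)² = 1.250 × (3.168/0.21)².
n₁ = 1.250 × 227.58 = 284.5.
Round up: n₁ = 285, giving n₂ = 4 × 285 = 1140.

n₁ = 285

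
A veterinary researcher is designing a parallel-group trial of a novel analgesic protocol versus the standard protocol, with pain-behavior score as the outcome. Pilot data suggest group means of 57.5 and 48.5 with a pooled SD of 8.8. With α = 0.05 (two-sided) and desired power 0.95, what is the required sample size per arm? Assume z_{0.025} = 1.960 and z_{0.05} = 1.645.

n = 25 per group

Cohen's d = |M₁ − M₂| / SD_pooled = |57.5 − 48.5| / 8.8 = 9.0 / 8.8 = 1.023.
For two independent groups with equal n: n = 2·((z_{α/2} + z_β) / d)².
z_{α/2} + z_β = 1.960 + 1.645 = 3.605.
n = 2 × (3.605 / 1.023)² = 2 × 3.524² = 2 × 12.42 = 24.8.
Round up to the next whole participant.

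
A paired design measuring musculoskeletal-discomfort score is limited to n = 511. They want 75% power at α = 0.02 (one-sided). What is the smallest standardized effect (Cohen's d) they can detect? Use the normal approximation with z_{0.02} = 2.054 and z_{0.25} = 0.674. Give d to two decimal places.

d_min ≈ 0.12

For a single sample (or paired design) of n = 511: d_min = (z_{α} + z_β)/√n.
z-sum = 2.054 + 0.674 = 2.728.
d_min = 2.728 / √511 = 2.728 / 22.605 = 0.121.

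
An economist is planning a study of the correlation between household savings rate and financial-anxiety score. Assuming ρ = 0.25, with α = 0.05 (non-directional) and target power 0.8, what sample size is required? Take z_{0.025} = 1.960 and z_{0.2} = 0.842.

n = 124

Fisher's z: C = ½·ln((1+r)/(1−r)) = ½·ln(1.6667) = 0.2554.
n = ((z_{α/2} + z_β)/C)² + 3.
(1.960 + 0.842) / 0.2554 = 2.802 / 0.2554 = 10.971.
n = 10.971² + 3 = 120.36 + 3 = 123.4.
Round up.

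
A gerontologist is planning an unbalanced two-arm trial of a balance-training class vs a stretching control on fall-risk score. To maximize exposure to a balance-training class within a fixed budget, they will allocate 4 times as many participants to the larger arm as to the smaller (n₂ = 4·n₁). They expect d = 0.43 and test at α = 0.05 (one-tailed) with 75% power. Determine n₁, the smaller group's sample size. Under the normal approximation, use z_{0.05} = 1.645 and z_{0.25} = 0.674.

n₁ = 37

With allocation ratio k = n₂/n₁ = 4, Var(x̄₁−x̄₂) = σ²(1/n₁ + 1/(k·n₁)) = σ²·(k+1)/(k·n₁).
So n₁ = (1 + 1/k)·((z_{α} + z_β)/d)² = 1.250 × (2.319/0.43)².
n₁ = 1.250 × 29.08 = 36.4.
Round up: n₁ = 37, giving n₂ = 4 × 37 = 148.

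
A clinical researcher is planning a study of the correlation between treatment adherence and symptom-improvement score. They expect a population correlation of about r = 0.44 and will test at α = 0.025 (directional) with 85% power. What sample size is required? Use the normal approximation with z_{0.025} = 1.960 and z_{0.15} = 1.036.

n = 44

Fisher's z: C = ½·ln((1+r)/(1−r)) = ½·ln(2.5714) = 0.4722.
n = ((z_{α} + z_β)/C)² + 3.
(1.960 + 1.036) / 0.4722 = 2.996 / 0.4722 = 6.345.
n = 6.345² + 3 = 40.26 + 3 = 43.3.
Round up.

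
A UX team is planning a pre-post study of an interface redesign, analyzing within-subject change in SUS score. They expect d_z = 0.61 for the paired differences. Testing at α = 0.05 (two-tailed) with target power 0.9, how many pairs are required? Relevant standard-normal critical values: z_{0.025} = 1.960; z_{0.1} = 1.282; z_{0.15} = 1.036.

For a paired (one-sample on differences) test: n = ((z_{α/2} + z_β) / d)².
z_{α/2} + z_β = 1.960 + 1.282 = 3.242.
n = (3.242 / 0.61)² = 5.315² = 28.25.
Round up.

n = 29 pairs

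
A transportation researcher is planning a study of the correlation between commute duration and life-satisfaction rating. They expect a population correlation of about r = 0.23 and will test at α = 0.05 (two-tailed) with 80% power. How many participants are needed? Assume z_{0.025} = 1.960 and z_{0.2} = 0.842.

Fisher's z: C = ½·ln((1+r)/(1−r)) = ½·ln(1.5974) = 0.2342.
n = ((z_{α/2} + z_β)/C)² + 3.
(1.960 + 0.842) / 0.2342 = 2.802 / 0.2342 = 11.964.
n = 11.964² + 3 = 143.14 + 3 = 146.1.
Round up.

n = 147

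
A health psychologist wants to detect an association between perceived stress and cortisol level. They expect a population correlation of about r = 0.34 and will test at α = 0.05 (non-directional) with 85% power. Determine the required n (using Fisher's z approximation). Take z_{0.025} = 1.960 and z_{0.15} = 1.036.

n = 75

Fisher's z: C = ½·ln((1+r)/(1−r)) = ½·ln(2.0303) = 0.3541.
n = ((z_{α/2} + z_β)/C)² + 3.
(1.960 + 1.036) / 0.3541 = 2.996 / 0.3541 = 8.461.
n = 8.461² + 3 = 71.59 + 3 = 74.6.
Round up.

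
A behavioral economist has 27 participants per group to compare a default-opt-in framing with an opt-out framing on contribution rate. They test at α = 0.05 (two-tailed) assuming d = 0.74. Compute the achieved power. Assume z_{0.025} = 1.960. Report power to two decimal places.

power ≈ 0.78

For two equal groups, power = Φ(d·√(n/2) − z_{α/2}).
d·√(n/2) = 0.74 × √(27/2) = 0.74 × 3.674 = 2.719.
z_β = 2.719 − 1.960 = 0.759.
Power = Φ(0.759) = 0.776.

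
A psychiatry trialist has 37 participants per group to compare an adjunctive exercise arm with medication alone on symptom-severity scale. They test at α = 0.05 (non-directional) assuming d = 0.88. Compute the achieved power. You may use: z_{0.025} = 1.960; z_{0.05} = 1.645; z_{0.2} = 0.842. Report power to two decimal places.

power ≈ 0.97

For two equal groups, power = Φ(d·√(n/2) − z_{α/2}).
d·√(n/2) = 0.88 × √(37/2) = 0.88 × 4.301 = 3.785.
z_β = 3.785 − 1.960 = 1.825.
Power = Φ(1.825) = 0.966.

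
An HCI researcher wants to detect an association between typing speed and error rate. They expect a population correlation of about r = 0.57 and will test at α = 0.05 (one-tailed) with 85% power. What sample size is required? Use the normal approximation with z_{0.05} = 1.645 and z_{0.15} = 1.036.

Fisher's z: C = ½·ln((1+r)/(1−r)) = ½·ln(3.6512) = 0.6475.
n = ((z_{α} + z_β)/C)² + 3.
(1.645 + 1.036) / 0.6475 = 2.681 / 0.6475 = 4.141.
n = 4.141² + 3 = 17.14 + 3 = 20.1.
Round up.

n = 21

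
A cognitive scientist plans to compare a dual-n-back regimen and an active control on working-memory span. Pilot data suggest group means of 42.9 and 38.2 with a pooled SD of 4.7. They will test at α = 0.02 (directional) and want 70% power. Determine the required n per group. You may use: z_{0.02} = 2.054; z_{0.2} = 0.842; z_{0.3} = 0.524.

n = 14 per group

Cohen's d = |M₁ − M₂| / SD_pooled = |42.9 − 38.2| / 4.7 = 4.7 / 4.7 = 1.000.
For two independent groups with equal n: n = 2·((z_{α} + z_β) / d)².
z_{α} + z_β = 2.054 + 0.524 = 2.578.
n = 2 × (2.578 / 1.000)² = 2 × 2.578² = 2 × 6.65 = 13.3.
Round up to the next whole participant.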